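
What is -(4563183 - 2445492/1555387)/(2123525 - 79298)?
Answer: -2365837690443/1059854700283 ≈ -2.2322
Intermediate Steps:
-(4563183 - 2445492/1555387)/(2123525 - 79298) = -(4563183 - 2445492*1/1555387)/2044227 = -(4563183 - 2445492/1555387)/2044227 = -7097513071329/(1555387*2044227) = -1*2365837690443/1059854700283 = -2365837690443/1059854700283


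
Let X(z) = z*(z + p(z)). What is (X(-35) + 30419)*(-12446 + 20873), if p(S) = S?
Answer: 276987063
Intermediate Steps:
X(z) = 2*z² (X(z) = z*(z + z) = z*(2*z) = 2*z²)
(X(-35) + 30419)*(-12446 + 20873) = (2*(-35)² + 30419)*(-12446 + 20873) = (2*1225 + 30419)*8427 = (2450 + 30419)*8427 = 32869*8427 = 276987063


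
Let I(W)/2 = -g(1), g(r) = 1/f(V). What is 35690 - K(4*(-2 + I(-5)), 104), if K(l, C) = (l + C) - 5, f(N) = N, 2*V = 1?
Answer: 35615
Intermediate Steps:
V = ½ (V = (½)*1 = ½ ≈ 0.50000)
g(r) = 2 (g(r) = 1/(½) = 2)
I(W) = -4 (I(W) = 2*(-1*2) = 2*(-2) = -4)
K(l, C) = -5 + C + l (K(l, C) = (C + l) - 5 = -5 + C + l)
35690 - K(4*(-2 + I(-5)), 104) = 35690 - (-5 + 104 + 4*(-2 - 4)) = 35690 - (-5 + 104 + 4*(-6)) = 35690 - (-5 + 104 - 24) = 35690 - 1*75 = 35690 - 75 = 35615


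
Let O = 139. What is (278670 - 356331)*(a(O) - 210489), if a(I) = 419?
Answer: 16314246270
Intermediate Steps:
(278670 - 356331)*(a(O) - 210489) = (278670 - 356331)*(419 - 210489) = -77661*(-210070) = 16314246270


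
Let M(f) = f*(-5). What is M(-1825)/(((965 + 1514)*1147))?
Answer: 9125/2843413 ≈ 0.0032092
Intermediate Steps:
M(f) = -5*f
M(-1825)/(((965 + 1514)*1147)) = (-5*(-1825))/(((965 + 1514)*1147)) = 9125/((2479*1147)) = 9125/2843413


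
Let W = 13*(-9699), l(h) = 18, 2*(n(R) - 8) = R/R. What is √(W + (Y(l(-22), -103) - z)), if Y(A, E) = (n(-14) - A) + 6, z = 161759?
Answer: I*√1151398/2 ≈ 536.52*I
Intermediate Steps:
n(R) = 17/2 (n(R) = 8 + (R/R)/2 = 8 + (½)*1 = 8 + ½ = 17/2)
Y(A, E) = 29/2 - A (Y(A, E) = (17/2 - A) + 6 = 29/2 - A)
W = -126087
√(W + (Y(l(-22), -103) - z)) = √(-126087 + ((29/2 - 1*18) - 1*161759)) = √(-126087 + ((29/2 - 18) - 161759)) = √(-126087 + (-7/2 - 161759)) = √(-126087 - 323525/2) = √(-575699/2) = I*√1151398/2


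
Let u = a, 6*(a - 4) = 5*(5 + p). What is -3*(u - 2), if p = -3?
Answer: -11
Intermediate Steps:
a = 17/3 (a = 4 + (5*(5 - 3))/6 = 4 + (5*2)/6 = 4 + (⅙)*10 = 4 + 5/3 = 17/3 ≈ 5.6667)
u = 17/3 ≈ 5.6667
-3*(u - 2) = -3*(17/3 - 2) = -3*11/3 = -11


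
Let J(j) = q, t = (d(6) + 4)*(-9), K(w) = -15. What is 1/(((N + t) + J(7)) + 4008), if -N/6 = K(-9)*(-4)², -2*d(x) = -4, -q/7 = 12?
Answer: 1/5310 ≈ 0.00018832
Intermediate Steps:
q = -84 (q = -7*12 = -84)
d(x) = 2 (d(x) = -½*(-4) = 2)
t = -54 (t = (2 + 4)*(-9) = 6*(-9) = -54)
J(j) = -84
N = 1440 (N = -(-90)*(-4)² = -(-90)*16 = -6*(-240) = 1440)
1/(((N + t) + J(7)) + 4008) = 1/(((1440 - 54) - 84) + 4008) = 1/((1386 - 84) + 4008) = 1/(1302 + 4008) = 1/5310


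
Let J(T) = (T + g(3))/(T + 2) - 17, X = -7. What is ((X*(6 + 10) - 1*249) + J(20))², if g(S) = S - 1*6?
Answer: 68873401/484 ≈ 1.4230e+5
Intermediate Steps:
g(S) = -6 + S (g(S) = S - 6 = -6 + S)
J(T) = -17 + (-3 + T)/(2 + T) (J(T) = (T + (-6 + 3))/(T + 2) - 17 = (T - 3)/(2 + T) - 17 = (-3 + T)/(2 + T) - 17 = -17 + (-3 + T)/(2 + T))
((X*(6 + 10) - 1*249) + J(20))² = ((-7*(6 + 10) - 1*249) + (-37 - 16*20)/(2 + 20))² = ((-7*16 - 249) + (-37 - 320)/22)² = ((-112 - 249) + (1/22)*(-357))² = (-361 - 357/22)² = (-8299/22)² = 68873401/484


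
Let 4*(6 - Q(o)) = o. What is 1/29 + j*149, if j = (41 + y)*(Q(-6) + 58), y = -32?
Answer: 5094461/58 ≈ 87836.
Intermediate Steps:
Q(o) = 6 - o/4
j = 1179/2 (j = (41 - 32)*((6 - ¼*(-6)) + 58) = 9*((6 + 3/2) + 58) = 9*(15/2 + 58) = 9*(131/2) = 1179/2 ≈ 589.50)
1/29 + j*149 = 1/29 + (1179/2)*149 = 1/29 + 175671/2 = 5094461/58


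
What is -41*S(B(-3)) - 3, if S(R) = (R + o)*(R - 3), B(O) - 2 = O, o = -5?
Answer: -987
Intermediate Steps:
B(O) = 2 + O
S(R) = (-5 + R)*(-3 + R) (S(R) = (R - 5)*(R - 3) = (-5 + R)*(-3 + R))
-41*S(B(-3)) - 3 = -41*(15 + (2 - 3)**2 - 8*(2 - 3)) - 3 = -41*(15 + (-1)**2 - 8*(-1)) - 3 = -41*(15 + 1 + 8) - 3 = -41*24 - 3 = -984 - 3 = -987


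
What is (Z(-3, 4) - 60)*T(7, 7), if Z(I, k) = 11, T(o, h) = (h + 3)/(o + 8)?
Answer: -98/3 ≈ -32.667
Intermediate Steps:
T(o, h) = (3 + h)/(8 + o)
(Z(-3, 4) - 60)*T(7, 7) = (11 - 60)*((3 + 7)/(8 + 7)) = -49*10/15 = -49*⅔ = -98/3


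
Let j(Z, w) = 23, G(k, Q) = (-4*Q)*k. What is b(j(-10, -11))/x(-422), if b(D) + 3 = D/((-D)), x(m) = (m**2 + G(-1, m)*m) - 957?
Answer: -4/889463 ≈ -4.4971e-6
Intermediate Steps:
G(k, Q) = -4*Q*k
x(m) = -957 + 5*m**2 (x(m) = (m**2 + (-4*m*(-1))*m) - 957 = (m**2 + (4*m)*m) - 957 = (m**2 + 4*m**2) - 957 = 5*m**2 - 957 = -957 + 5*m**2)
b(D) = -4 (b(D) = -3 + D/((-D)) = -3 + D*(-1/D) = -3 - 1 = -4)
b(j(-10, -11))/x(-422) = -4/(-957 + 5*(-422)**2) = -4/(-957 + 5*178084) = -4/(-957 + 890420) = -4/889463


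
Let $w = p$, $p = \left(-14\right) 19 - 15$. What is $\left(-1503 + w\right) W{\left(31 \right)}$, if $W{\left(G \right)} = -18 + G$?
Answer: $-23192$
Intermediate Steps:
$p = -281$ ($p = -266 - 15 = -281$)
$w = -281$
$\left(-1503 + w\right) W{\left(31 \right)} = \left(-1503 - 281\right) \left(-18 + 31\right) = \left(-1784\right) 13 = -23192$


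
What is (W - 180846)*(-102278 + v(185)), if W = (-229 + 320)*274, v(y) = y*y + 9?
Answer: 10608876128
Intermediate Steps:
v(y) = 9 + y**2 (v(y) = y**2 + 9 = 9 + y**2)
W = 24934 (W = 91*274 = 24934)
(W - 180846)*(-102278 + v(185)) = (24934 - 180846)*(-102278 + (9 + 185**2)) = -155912*(-102278 + (9 + 34225)) = -155912*(-102278 + 34234) = -155912*(-68044) = 10608876128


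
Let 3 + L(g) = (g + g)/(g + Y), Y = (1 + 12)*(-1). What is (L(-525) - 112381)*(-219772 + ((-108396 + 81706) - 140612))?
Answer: 11701545454054/269 ≈ 4.3500e+10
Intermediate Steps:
Y = -13 (Y = 13*(-1) = -13)
L(g) = -3 + 2*g/(-13 + g) (L(g) = -3 + (g + g)/(g - 13) = -3 + (2*g)/(-13 + g) = -3 + 2*g/(-13 + g))
(L(-525) - 112381)*(-219772 + ((-108396 + 81706) - 140612)) = ((39 - 1*(-525))/(-13 - 525) - 112381)*(-219772 + ((-108396 + 81706) - 140612)) = ((39 + 525)/(-538) - 112381)*(-219772 + (-26690 - 140612)) = (-1/538*564 - 112381)*(-219772 - 167302) = (-282/269 - 112381)*(-387074) = -30230771/269*(-387074) = 11701545454054/269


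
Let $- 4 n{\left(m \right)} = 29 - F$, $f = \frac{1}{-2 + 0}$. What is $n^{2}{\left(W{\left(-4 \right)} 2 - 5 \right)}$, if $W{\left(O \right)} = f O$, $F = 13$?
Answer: $16$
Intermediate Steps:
$f = - \frac{1}{2}$ ($f = \frac{1}{-2} = - \frac{1}{2} \approx -0.5$)
$W{\left(O \right)} = - \frac{O}{2}$
$n{\left(m \right)} = -4$ ($n{\left(m \right)} = - \frac{29 - 13}{4} = \left(- \frac{1}{4}\right) 16 = -4$)
$n^{2}{\left(W{\left(-4 \right)} 2 - 5 \right)} = \left(-4\right)^{2} = 16$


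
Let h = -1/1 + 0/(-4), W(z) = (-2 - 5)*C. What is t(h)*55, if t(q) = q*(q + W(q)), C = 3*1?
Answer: 1210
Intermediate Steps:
C = 3
W(z) = -21 (W(z) = (-2 - 5)*3 = -7*3 = -21)
h = -1 (h = -1*1 + 0*(-¼) = -1 + 0 = -1)
t(q) = q*(-21 + q) (t(q) = q*(q - 21) = q*(-21 + q))
t(h)*55 = -(-21 - 1)*55 = -1*(-22)*55 = 22*55 = 1210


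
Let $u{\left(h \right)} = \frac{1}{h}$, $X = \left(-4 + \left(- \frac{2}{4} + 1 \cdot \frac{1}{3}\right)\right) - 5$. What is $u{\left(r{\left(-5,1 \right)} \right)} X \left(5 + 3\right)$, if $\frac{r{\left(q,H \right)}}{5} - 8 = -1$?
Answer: $- \frac{44}{21} \approx -2.0952$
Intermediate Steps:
$r{\left(q,H \right)} = 35$ ($r{\left(q,H \right)} = 40 + 5 \left(-1\right) = 40 - 5 = 35$)
$X = - \frac{55}{6}$ ($X = \left(-4 + \left(\left(-2\right) \frac{1}{4} + 1 \cdot \frac{1}{3}\right)\right) - 5 = \left(-4 + \left(- \frac{1}{2} + \frac{1}{3}\right)\right) - 5 = \left(-4 - \frac{1}{6}\right) - 5 = - \frac{25}{6} - 5 = - \frac{55}{6} \approx -9.1667$)
$u{\left(r{\left(-5,1 \right)} \right)} X \left(5 + 3\right) = \frac{1}{35} \left(- \frac{55}{6}\right) \left(5 + 3\right) = \frac{1}{35} \left(- \frac{55}{6}\right) 8 = \left(- \frac{11}{42}\right) 8 = - \frac{44}{21}$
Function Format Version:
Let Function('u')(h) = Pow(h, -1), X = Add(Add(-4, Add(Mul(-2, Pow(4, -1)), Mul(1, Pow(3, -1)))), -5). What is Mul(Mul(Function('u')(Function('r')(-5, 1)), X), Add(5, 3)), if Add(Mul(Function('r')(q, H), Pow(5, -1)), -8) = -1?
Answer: Rational(-44, 21) ≈ -2.0952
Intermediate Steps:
Function('r')(q, H) = 35 (Function('r')(q, H) = Add(40, Mul(5, -1)) = Add(40, -5) = 35)
X = Rational(-55, 6) (X = Add(Add(-4, Add(Mul(-2, Rational(1, 4)), Mul(1, Rational(1, 3)))), -5) = Add(Add(-4, Add(Rational(-1, 2), Rational(1, 3))), -5) = Add(Add(-4, Rational(-1, 6)), -5) = Add(Rational(-25, 6), -5) = Rational(-55, 6) ≈ -9.1667)
Mul(Mul(Function('u')(Function('r')(-5, 1)), X), Add(5, 3)) = Mul(Mul(Pow(35, -1), Rational(-55, 6)), Add(5, 3)) = Mul(Mul(Rational(1, 35), Rational(-55, 6)), 8) = Mul(Rational(-11, 42), 8) = Rational(-44, 21)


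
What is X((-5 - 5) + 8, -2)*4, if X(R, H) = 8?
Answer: 32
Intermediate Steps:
X((-5 - 5) + 8, -2)*4 = 8*4 = 32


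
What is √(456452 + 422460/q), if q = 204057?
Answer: 4*√14665439327658/22673 ≈ 675.61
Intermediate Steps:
√(456452 + 422460/q) = √(456452 + 422460/204057) = √(456452 + 422460*(1/204057)) = √(456452 + 46940/22673) = √(10349183136/22673) = 4*√14665439327658/22673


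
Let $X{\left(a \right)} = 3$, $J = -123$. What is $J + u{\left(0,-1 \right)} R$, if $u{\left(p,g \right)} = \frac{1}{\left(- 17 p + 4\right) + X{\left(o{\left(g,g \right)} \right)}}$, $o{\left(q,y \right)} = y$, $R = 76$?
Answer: $- \frac{785}{7} \approx -112.14$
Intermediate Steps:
$u{\left(p,g \right)} = \frac{1}{7 - 17 p}$ ($u{\left(p,g \right)} = \frac{1}{\left(- 17 p + 4\right) + 3} = \frac{1}{\left(4 - 17 p\right) + 3} = \frac{1}{7 - 17 p}$)
$J + u{\left(0,-1 \right)} R = -123 + \frac{1}{7 - 0} \cdot 76 = -123 + \frac{1}{7 + 0} \cdot 76 = -123 + \frac{1}{7} \cdot 76 = -123 + \frac{76}{7} = - \frac{785}{7}$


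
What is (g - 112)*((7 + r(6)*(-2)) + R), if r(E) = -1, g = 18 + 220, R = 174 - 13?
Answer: 21420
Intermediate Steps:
R = 161
g = 238
(g - 112)*((7 + r(6)*(-2)) + R) = (238 - 112)*((7 - 1*(-2)) + 161) = 126*((7 + 2) + 161) = 126*(9 + 161) = 126*170 = 21420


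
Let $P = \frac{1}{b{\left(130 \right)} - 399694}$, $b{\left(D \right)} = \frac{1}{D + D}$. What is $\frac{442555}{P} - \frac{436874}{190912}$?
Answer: $- \frac{219503505565954937}{1240928} \approx -1.7689 \cdot 10^{11}$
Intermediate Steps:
$b{\left(D \right)} = \frac{1}{2 D}$
$P = - \frac{260}{103920439}$ ($P = \frac{1}{\frac{1}{2 \cdot 130} - 399694} = \frac{1}{\frac{1}{2} \cdot \frac{1}{130} - 399694} = \frac{1}{\frac{1}{260} - 399694} = \frac{1}{- \frac{103920439}{260}} = - \frac{260}{103920439} \approx -2.5019 \cdot 10^{-6}$)
$\frac{442555}{P} - \frac{436874}{190912} = \frac{442555}{- \frac{260}{103920439}} - \frac{436874}{190912} = 442555 \left(- \frac{103920439}{260}\right) - \frac{218437}{95456} = - \frac{9198101976329}{52} - \frac{218437}{95456} = - \frac{219503505565954937}{1240928}$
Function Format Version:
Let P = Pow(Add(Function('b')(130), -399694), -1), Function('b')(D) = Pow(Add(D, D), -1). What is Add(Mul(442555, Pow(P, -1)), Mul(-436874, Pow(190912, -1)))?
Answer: Rational(-219503505565954937, 1240928) ≈ -1.7689e+11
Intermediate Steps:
Function('b')(D) = Mul(Rational(1, 2), Pow(D, -1)) (Function('b')(D) = Pow(Mul(2, D), -1) = Mul(Rational(1, 2), Pow(D, -1)))
P = Rational(-260, 103920439) (P = Pow(Add(Mul(Rational(1, 2), Pow(130, -1)), -399694), -1) = Pow(Add(Mul(Rational(1, 2), Rational(1, 130)), -399694), -1) = Pow(Add(Rational(1, 260), -399694), -1) = Pow(Rational(-103920439, 260), -1) = Rational(-260, 103920439) ≈ -2.5019e-6)
Add(Mul(442555, Pow(P, -1)), Mul(-436874, Pow(190912, -1))) = Add(Mul(442555, Pow(Rational(-260, 103920439), -1)), Mul(-436874, Pow(190912, -1))) = Add(Mul(442555, Rational(-103920439, 260)), Mul(-436874, Rational(1, 190912))) = Add(Rational(-9198101976329, 52), Rational(-218437, 95456)) = Rational(-219503505565954937, 1240928)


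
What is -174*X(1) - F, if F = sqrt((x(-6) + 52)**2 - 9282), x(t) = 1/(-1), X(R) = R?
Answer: -174 - I*sqrt(6681) ≈ -174.0 - 81.737*I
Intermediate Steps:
x(t) = -1
F = I*sqrt(6681) (F = sqrt((-1 + 52)**2 - 9282) = sqrt(51**2 - 9282) = sqrt(2601 - 9282) = sqrt(-6681) = I*sqrt(6681) ≈ 81.737*I)
-174*X(1) - F = -174*1 - I*sqrt(6681) = -174 - I*sqrt(6681)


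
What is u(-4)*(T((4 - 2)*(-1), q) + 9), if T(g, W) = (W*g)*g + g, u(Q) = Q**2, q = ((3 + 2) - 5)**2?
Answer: 112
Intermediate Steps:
q = 0 (q = (5 - 5)**2 = 0**2 = 0)
T(g, W) = g + W*g**2 (T(g, W) = W*g**2 + g = g + W*g**2)
u(-4)*(T((4 - 2)*(-1), q) + 9) = (-4)**2*(((4 - 2)*(-1))*(1 + 0*((4 - 2)*(-1))) + 9) = 16*((2*(-1))*(1 + 0*(2*(-1))) + 9) = 16*(-2*(1 + 0*(-2)) + 9) = 16*(-2*(1 + 0) + 9) = 16*(-2*1 + 9) = 16*(-2 + 9) = 16*7 = 112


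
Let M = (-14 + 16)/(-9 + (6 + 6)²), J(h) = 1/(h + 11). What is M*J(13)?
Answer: 1/1620 ≈ 0.00061728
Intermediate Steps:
J(h) = 1/(11 + h)
M = 2/135 (M = 2/(-9 + 12²) = 2/(-9 + 144) = 2/135 ≈ 0.014815)
M*J(13) = 2/(135*(11 + 13)) = (2/135)/24 = (2/135)*(1/24) = 1/1620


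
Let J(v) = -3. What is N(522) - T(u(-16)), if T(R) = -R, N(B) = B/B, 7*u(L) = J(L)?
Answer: 4/7 ≈ 0.57143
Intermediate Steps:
u(L) = -3/7 (u(L) = (⅐)*(-3) = -3/7)
N(B) = 1
N(522) - T(u(-16)) = 1 - (-1)*(-3)/7 = 1 - 1*3/7 = 1 - 3/7 = 4/7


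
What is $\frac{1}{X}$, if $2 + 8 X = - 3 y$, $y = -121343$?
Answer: $\frac{8}{364027} \approx 2.1976 \cdot 10^{-5}$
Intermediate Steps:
$X = \frac{364027}{8}$ ($X = - \frac{1}{4} + \frac{\left(-3\right) \left(-121343\right)}{8} = - \frac{1}{4} + \frac{1}{8} \cdot 364029 = - \frac{1}{4} + \frac{364029}{8} = \frac{364027}{8} \approx 45503.0$)
$\frac{1}{X} = \frac{1}{\frac{364027}{8}} = \frac{8}{364027}$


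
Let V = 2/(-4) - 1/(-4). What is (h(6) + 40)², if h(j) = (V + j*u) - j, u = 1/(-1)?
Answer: 12321/16 ≈ 770.06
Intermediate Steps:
u = -1
V = -¼ (V = 2*(-¼) - 1*(-¼) = -½ + ¼ = -¼ ≈ -0.25000)
h(j) = -¼ - 2*j (h(j) = (-¼ + j*(-1)) - j = (-¼ - j) - j = -¼ - 2*j)
(h(6) + 40)² = ((-¼ - 2*6) + 40)² = ((-¼ - 12) + 40)² = (-49/4 + 40)² = (111/4)² = 12321/16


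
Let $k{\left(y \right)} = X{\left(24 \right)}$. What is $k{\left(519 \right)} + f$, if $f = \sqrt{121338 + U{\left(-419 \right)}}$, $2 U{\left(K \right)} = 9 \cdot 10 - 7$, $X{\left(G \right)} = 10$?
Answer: $10 + \frac{\sqrt{485518}}{2} \approx 358.4$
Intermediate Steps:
$U{\left(K \right)} = \frac{83}{2}$ ($U{\left(K \right)} = \frac{9 \cdot 10 - 7}{2} = \frac{90 - 7}{2} = \frac{1}{2} \cdot 83 = \frac{83}{2}$)
$k{\left(y \right)} = 10$
$f = \frac{\sqrt{485518}}{2}$ ($f = \sqrt{121338 + \frac{83}{2}} = \sqrt{\frac{242759}{2}} = \frac{\sqrt{485518}}{2} \approx 348.4$)
$k{\left(519 \right)} + f = 10 + \frac{\sqrt{485518}}{2}$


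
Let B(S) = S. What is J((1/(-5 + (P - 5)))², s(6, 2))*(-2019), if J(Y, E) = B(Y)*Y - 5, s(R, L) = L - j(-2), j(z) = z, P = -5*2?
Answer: 1615197981/160000 ≈ 10095.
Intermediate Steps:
P = -10
s(R, L) = 2 + L (s(R, L) = L - 1*(-2) = L + 2 = 2 + L)
J(Y, E) = -5 + Y² (J(Y, E) = Y*Y - 5 = Y² - 5 = -5 + Y²)
J((1/(-5 + (P - 5)))², s(6, 2))*(-2019) = (-5 + ((1/(-5 + (-10 - 5)))²)²)*(-2019) = (-5 + ((1/(-5 - 15))²)²)*(-2019) = (-5 + ((1/(-20))²)²)*(-2019) = (-5 + ((-1/20)²)²)*(-2019) = (-5 + (1/400)²)*(-2019) = (-5 + 1/160000)*(-2019) = -799999/160000*(-2019) = 1615197981/160000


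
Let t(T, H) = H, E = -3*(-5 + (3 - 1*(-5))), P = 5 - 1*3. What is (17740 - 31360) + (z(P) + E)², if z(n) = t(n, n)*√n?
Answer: -13531 - 36*√2 ≈ -13582.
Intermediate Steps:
P = 2 (P = 5 - 3 = 2)
E = -9 (E = -3*(-5 + (3 + 5)) = -3*(-5 + 8) = -3*3 = -9)
z(n) = n^(3/2) (z(n) = n*√n = n^(3/2))
(17740 - 31360) + (z(P) + E)² = (17740 - 31360) + (2^(3/2) - 9)² = -13620 + (2*√2 - 9)² = -13620 + (-9 + 2*√2)²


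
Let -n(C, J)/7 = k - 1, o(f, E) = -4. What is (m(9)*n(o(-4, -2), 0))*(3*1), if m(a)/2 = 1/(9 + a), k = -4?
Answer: 35/3 ≈ 11.667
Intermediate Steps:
m(a) = 2/(9 + a)
n(C, J) = 35 (n(C, J) = -7*(-4 - 1) = -7*(-5) = 35)
(m(9)*n(o(-4, -2), 0))*(3*1) = ((2/(9 + 9))*35)*(3*1) = ((2/18)*35)*3 = ((2*(1/18))*35)*3 = ((1/9)*35)*3 = (35/9)*3 = 35/3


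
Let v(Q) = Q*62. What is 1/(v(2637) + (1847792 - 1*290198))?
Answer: 1/1721088 ≈ 5.8103e-7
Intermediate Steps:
v(Q) = 62*Q
1/(v(2637) + (1847792 - 1*290198)) = 1/(62*2637 + (1847792 - 1*290198)) = 1/(163494 + (1847792 - 290198)) = 1/(163494 + 1557594) = 1/1721088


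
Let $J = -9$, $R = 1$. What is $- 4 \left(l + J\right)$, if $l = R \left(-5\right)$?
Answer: $56$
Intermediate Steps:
$l = -5$ ($l = 1 \left(-5\right) = -5$)
$- 4 \left(l + J\right) = - 4 \left(-5 - 9\right) = \left(-4\right) \left(-14\right) = 56$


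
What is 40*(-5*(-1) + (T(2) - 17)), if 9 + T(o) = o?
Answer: -760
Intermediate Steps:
T(o) = -9 + o
40*(-5*(-1) + (T(2) - 17)) = 40*(-5*(-1) + ((-9 + 2) - 17)) = 40*(5 + (-7 - 17)) = 40*(5 - 24) = 40*(-19) = -760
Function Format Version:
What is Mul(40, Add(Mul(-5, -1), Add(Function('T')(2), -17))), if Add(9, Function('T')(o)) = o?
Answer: -760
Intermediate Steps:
Function('T')(o) = Add(-9, o)
Mul(40, Add(Mul(-5, -1), Add(Function('T')(2), -17))) = Mul(40, Add(Mul(-5, -1), Add(Add(-9, 2), -17))) = Mul(40, Add(5, Add(-7, -17))) = Mul(40, Add(5, -24)) = Mul(40, -19) = -760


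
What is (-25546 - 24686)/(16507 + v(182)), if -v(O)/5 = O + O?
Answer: -50232/14687 ≈ -3.4202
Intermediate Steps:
v(O) = -10*O (v(O) = -5*(O + O) = -10*O)
(-25546 - 24686)/(16507 + v(182)) = (-25546 - 24686)/(16507 - 10*182) = -50232/(16507 - 1820) = -50232/14687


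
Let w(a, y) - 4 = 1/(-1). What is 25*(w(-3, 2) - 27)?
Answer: -600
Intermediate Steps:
w(a, y) = 3 (w(a, y) = 4 + 1/(-1) = 4 - 1 = 3)
25*(w(-3, 2) - 27) = 25*(3 - 27) = 25*(-24) = -600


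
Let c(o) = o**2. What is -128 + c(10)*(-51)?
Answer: -5228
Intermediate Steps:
-128 + c(10)*(-51) = -128 + 10**2*(-51) = -128 + 100*(-51) = -128 - 5100 = -5228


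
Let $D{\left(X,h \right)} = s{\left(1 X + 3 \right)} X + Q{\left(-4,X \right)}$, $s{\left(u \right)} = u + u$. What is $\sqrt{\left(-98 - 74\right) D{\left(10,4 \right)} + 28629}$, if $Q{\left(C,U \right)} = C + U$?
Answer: $i \sqrt{17123} \approx 130.85 i$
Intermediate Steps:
$s{\left(u \right)} = 2 u$
$D{\left(X,h \right)} = -4 + X + X \left(6 + 2 X\right)$ ($D{\left(X,h \right)} = 2 \left(1 X + 3\right) X + \left(-4 + X\right) = 2 \left(X + 3\right) X + \left(-4 + X\right) = 2 \left(3 + X\right) X + \left(-4 + X\right) = \left(6 + 2 X\right) X + \left(-4 + X\right) = X \left(6 + 2 X\right) + \left(-4 + X\right) = -4 + X + X \left(6 + 2 X\right)$)
$\sqrt{\left(-98 - 74\right) D{\left(10,4 \right)} + 28629} = \sqrt{\left(-98 - 74\right) \left(-4 + 10 + 2 \cdot 10 \left(3 + 10\right)\right) + 28629} = \sqrt{- 172 \left(-4 + 10 + 2 \cdot 10 \cdot 13\right) + 28629} = \sqrt{- 172 \left(-4 + 10 + 260\right) + 28629} = \sqrt{\left(-172\right) 266 + 28629} = \sqrt{-45752 + 28629} = \sqrt{-17123} = i \sqrt{17123}$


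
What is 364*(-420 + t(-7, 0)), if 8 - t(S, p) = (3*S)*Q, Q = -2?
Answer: -165256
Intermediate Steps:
t(S, p) = 8 + 6*S (t(S, p) = 8 - 3*S*(-2) = 8 - (-6)*S = 8 + 6*S)
364*(-420 + t(-7, 0)) = 364*(-420 + (8 + 6*(-7))) = 364*(-420 + (8 - 42)) = 364*(-420 - 34) = 364*(-454) = -165256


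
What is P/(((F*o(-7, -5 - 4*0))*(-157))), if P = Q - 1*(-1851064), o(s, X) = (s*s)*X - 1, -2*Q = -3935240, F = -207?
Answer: -1909342/3997377 ≈ -0.47765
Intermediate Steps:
Q = 1967620 (Q = -1/2*(-3935240) = 1967620)
o(s, X) = -1 + X*s**2 (o(s, X) = s**2*X - 1 = X*s**2 - 1 = -1 + X*s**2)
P = 3818684 (P = 1967620 - 1*(-1851064) = 1967620 + 1851064 = 3818684)
P/(((F*o(-7, -5 - 4*0))*(-157))) = 3818684/((-207*(-1 + (-5 - 4*0)*(-7)**2)*(-157))) = 3818684/((-207*(-1 + (-5 + 0)*49)*(-157))) = 3818684/((-207*(-1 - 5*49)*(-157))) = 3818684/((-207*(-1 - 245)*(-157))) = 3818684/((-207*(-246)*(-157))) = 3818684/((50922*(-157))) = 3818684/(-7994754) = 3818684*(-1/7994754) = -1909342/3997377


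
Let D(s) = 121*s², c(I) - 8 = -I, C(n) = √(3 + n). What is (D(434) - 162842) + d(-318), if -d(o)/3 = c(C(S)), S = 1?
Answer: 22628216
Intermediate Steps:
c(I) = 8 - I
d(o) = -18 (d(o) = -3*(8 - √(3 + 1)) = -3*(8 - √4) = -3*(8 - 1*2) = -3*(8 - 2) = -3*6 = -18)
(D(434) - 162842) + d(-318) = (121*434² - 162842) - 18 = (121*188356 - 162842) - 18 = (22791076 - 162842) - 18 = 22628234 - 18 = 22628216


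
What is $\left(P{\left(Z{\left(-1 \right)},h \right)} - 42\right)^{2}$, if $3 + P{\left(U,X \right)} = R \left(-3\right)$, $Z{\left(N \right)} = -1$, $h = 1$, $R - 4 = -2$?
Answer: $2601$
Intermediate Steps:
$R = 2$ ($R = 4 - 2 = 2$)
$P{\left(U,X \right)} = -9$ ($P{\left(U,X \right)} = -3 + 2 \left(-3\right) = -3 - 6 = -9$)
$\left(P{\left(Z{\left(-1 \right)},h \right)} - 42\right)^{2} = \left(-9 - 42\right)^{2} = \left(-51\right)^{2} = 2601$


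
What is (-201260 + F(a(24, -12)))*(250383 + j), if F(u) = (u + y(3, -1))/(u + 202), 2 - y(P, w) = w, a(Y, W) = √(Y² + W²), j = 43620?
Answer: -1185906076196931/20042 + 175519791*√5/10021 ≈ -5.9171e+10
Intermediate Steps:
a(Y, W) = √(W² + Y²)
y(P, w) = 2 - w
F(u) = (3 + u)/(202 + u) (F(u) = (u + (2 - 1*(-1)))/(u + 202) = (u + (2 + 1))/(202 + u) = (u + 3)/(202 + u) = (3 + u)/(202 + u))
(-201260 + F(a(24, -12)))*(250383 + j) = (-201260 + (3 + √((-12)² + 24²))/(202 + √((-12)² + 24²)))*(250383 + 43620) = (-201260 + (3 + √(144 + 576))/(202 + √(144 + 576)))*294003 = (-201260 + (3 + √720)/(202 + √720))*294003 = (-201260 + (3 + 12*√5)/(202 + 12*√5))*294003 = -59171043780 + 294003*(3 + 12*√5)/(202 + 12*√5)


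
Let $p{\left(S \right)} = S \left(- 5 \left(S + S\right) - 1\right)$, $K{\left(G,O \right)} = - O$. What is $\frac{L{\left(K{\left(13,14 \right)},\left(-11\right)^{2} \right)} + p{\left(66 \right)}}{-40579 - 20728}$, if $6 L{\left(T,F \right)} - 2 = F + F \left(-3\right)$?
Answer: $\frac{43666}{61307} \approx 0.71225$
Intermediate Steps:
$p{\left(S \right)} = S \left(-1 - 10 S\right)$ ($p{\left(S \right)} = S \left(- 5 \cdot 2 S - 1\right) = S \left(- 10 S - 1\right) = S \left(-1 - 10 S\right)$)
$L{\left(T,F \right)} = \frac{1}{3} - \frac{F}{3}$ ($L{\left(T,F \right)} = \frac{1}{3} + \frac{F + F \left(-3\right)}{6} = \frac{1}{3} + \frac{F - 3 F}{6} = \frac{1}{3} + \frac{\left(-2\right) F}{6} = \frac{1}{3} - \frac{F}{3}$)
$\frac{L{\left(K{\left(13,14 \right)},\left(-11\right)^{2} \right)} + p{\left(66 \right)}}{-40579 - 20728} = \frac{\left(\frac{1}{3} - \frac{\left(-11\right)^{2}}{3}\right) - 66 \left(1 + 10 \cdot 66\right)}{-40579 - 20728} = \frac{\left(\frac{1}{3} - \frac{121}{3}\right) - 66 \left(1 + 660\right)}{-61307} = \left(\left(\frac{1}{3} - \frac{121}{3}\right) - 66 \cdot 661\right) \left(- \frac{1}{61307}\right) = \left(-40 - 43626\right) \left(- \frac{1}{61307}\right) = \left(-43666\right) \left(- \frac{1}{61307}\right) = \frac{43666}{61307}$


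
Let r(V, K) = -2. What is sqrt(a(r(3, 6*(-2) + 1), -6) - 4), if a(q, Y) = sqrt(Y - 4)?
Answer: sqrt(-4 + I*sqrt(10)) ≈ 0.74129 + 2.133*I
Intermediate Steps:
a(q, Y) = sqrt(-4 + Y)
sqrt(a(r(3, 6*(-2) + 1), -6) - 4) = sqrt(sqrt(-4 - 6) - 4) = sqrt(sqrt(-10) - 4) = sqrt(I*sqrt(10) - 4) = sqrt(-4 + I*sqrt(10))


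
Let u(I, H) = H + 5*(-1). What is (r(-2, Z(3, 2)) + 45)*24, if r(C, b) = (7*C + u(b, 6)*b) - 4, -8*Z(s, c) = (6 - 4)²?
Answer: 636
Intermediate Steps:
u(I, H) = -5 + H (u(I, H) = H - 5 = -5 + H)
Z(s, c) = -½ (Z(s, c) = -(6 - 4)²/8 = -⅛*2² = -⅛*4 = -½)
r(C, b) = -4 + b + 7*C (r(C, b) = (7*C + (-5 + 6)*b) - 4 = (7*C + 1*b) - 4 = (7*C + b) - 4 = (b + 7*C) - 4 = -4 + b + 7*C)
(r(-2, Z(3, 2)) + 45)*24 = ((-4 - ½ + 7*(-2)) + 45)*24 = ((-4 - ½ - 14) + 45)*24 = (-37/2 + 45)*24 = (53/2)*24 = 636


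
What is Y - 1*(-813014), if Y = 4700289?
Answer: 5513303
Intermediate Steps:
Y - 1*(-813014) = 4700289 - 1*(-813014) = 4700289 + 813014 = 5513303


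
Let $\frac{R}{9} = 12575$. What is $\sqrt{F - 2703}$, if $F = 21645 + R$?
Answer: $\sqrt{132117} \approx 363.48$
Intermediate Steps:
$R = 113175$ ($R = 9 \cdot 12575 = 113175$)
$F = 134820$ ($F = 21645 + 113175 = 134820$)
$\sqrt{F - 2703} = \sqrt{134820 - 2703} = \sqrt{132117}$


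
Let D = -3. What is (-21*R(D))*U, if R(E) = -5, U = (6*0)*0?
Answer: 0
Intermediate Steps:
U = 0 (U = 0*0 = 0)
(-21*R(D))*U = -21*(-5)*0 = 105*0 = 0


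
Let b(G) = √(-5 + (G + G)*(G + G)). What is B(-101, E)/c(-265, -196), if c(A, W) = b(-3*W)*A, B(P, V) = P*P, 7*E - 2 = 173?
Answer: -10201*√1382971/366487315 ≈ -0.032733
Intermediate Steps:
E = 25 (E = 2/7 + (⅐)*173 = 2/7 + 173/7 = 25)
b(G) = √(-5 + 4*G²) (b(G) = √(-5 + (2*G)*(2*G)) = √(-5 + 4*G²))
B(P, V) = P²
c(A, W) = A*√(-5 + 36*W²) (c(A, W) = √(-5 + 4*(-3*W)²)*A = √(-5 + 4*(9*W²))*A = √(-5 + 36*W²)*A = A*√(-5 + 36*W²))
B(-101, E)/c(-265, -196) = (-101)²/((-265*√(-5 + 36*(-196)²))) = 10201/((-265*√(-5 + 36*38416))) = 10201/((-265*√(-5 + 1382976))) = 10201/((-265*√1382971)) = 10201*(-√1382971/366487315) = -10201*√1382971/366487315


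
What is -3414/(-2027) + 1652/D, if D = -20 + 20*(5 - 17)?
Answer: -615241/131755 ≈ -4.6696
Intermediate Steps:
D = -260 (D = -20 + 20*(-12) = -20 - 240 = -260)
-3414/(-2027) + 1652/D = -3414/(-2027) + 1652/(-260) = -3414*(-1/2027) + 1652*(-1/260) = 3414/2027 - 413/65 = -615241/131755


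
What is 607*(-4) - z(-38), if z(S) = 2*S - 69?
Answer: -2283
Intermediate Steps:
z(S) = -69 + 2*S
607*(-4) - z(-38) = 607*(-4) - (-69 + 2*(-38)) = -2428 - (-69 - 76) = -2428 - 1*(-145) = -2428 + 145 = -2283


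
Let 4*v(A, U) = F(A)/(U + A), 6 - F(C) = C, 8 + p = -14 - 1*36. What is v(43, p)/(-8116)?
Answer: -37/486960 ≈ -7.5982e-5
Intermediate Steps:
p = -58 (p = -8 + (-14 - 1*36) = -8 + (-14 - 36) = -8 - 50 = -58)
F(C) = 6 - C
v(A, U) = (6 - A)/(4*(A + U)) (v(A, U) = ((6 - A)/(U + A))/4 = ((6 - A)/(A + U))/4 = (6 - A)/(4*(A + U)))
v(43, p)/(-8116) = ((6 - 1*43)/(4*(43 - 58)))/(-8116) = ((1/4)*(6 - 43)/(-15))*(-1/8116) = ((1/4)*(-1/15)*(-37))*(-1/8116) = (37/60)*(-1/8116) = -37/486960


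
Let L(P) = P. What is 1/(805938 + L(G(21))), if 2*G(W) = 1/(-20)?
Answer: 40/32237519 ≈ 1.2408e-6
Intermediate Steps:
G(W) = -1/40 (G(W) = (½)/(-20) = (½)*(-1/20) = -1/40)
1/(805938 + L(G(21))) = 1/(805938 - 1/40) = 1/(32237519/40) = 40/32237519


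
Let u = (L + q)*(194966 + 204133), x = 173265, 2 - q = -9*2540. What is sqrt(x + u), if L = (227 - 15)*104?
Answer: sqrt(17923709355) ≈ 1.3388e+5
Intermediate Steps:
q = 22862 (q = 2 - (-9)*2540 = 2 - 1*(-22860) = 2 + 22860 = 22862)
L = 22048 (L = 212*104 = 22048)
u = 17923536090 (u = (22048 + 22862)*(194966 + 204133) = 44910*399099 = 17923536090)
sqrt(x + u) = sqrt(173265 + 17923536090) = sqrt(17923709355)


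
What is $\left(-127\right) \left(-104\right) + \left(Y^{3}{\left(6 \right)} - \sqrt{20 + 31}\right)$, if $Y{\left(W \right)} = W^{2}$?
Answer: $59864 - \sqrt{51} \approx 59857.0$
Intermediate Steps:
$\left(-127\right) \left(-104\right) + \left(Y^{3}{\left(6 \right)} - \sqrt{20 + 31}\right) = \left(-127\right) \left(-104\right) + \left(\left(6^{2}\right)^{3} - \sqrt{20 + 31}\right) = 13208 + \left(36^{3} - \sqrt{51}\right) = 13208 + \left(46656 - \sqrt{51}\right) = 59864 - \sqrt{51}$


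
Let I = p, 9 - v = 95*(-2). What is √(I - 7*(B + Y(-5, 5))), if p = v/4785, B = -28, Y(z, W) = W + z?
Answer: √4488612315/4785 ≈ 14.001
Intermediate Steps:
v = 199 (v = 9 - 95*(-2) = 9 - 1*(-190) = 9 + 190 = 199)
p = 199/4785 ≈ 0.041588
I = 199/4785 ≈ 0.041588
√(I - 7*(B + Y(-5, 5))) = √(199/4785 - 7*(-28 + (5 - 5))) = √(199/4785 - 7*(-28 + 0)) = √(199/4785 - 7*(-28)) = √(199/4785 + 196) = √(938059/4785) = √4488612315/4785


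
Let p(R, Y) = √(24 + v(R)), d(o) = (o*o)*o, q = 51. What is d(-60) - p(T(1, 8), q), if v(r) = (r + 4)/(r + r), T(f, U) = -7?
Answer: -216000 - √4746/14 ≈ -2.1601e+5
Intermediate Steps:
d(o) = o³ (d(o) = o²*o = o³)
v(r) = (4 + r)/(2*r) (v(r) = (4 + r)/((2*r)) = (4 + r)*(1/(2*r)) = (4 + r)/(2*r))
p(R, Y) = √(24 + (4 + R)/(2*R))
d(-60) - p(T(1, 8), q) = (-60)³ - √(98 + 8/(-7))/2 = -216000 - √(98 + 8*(-⅐))/2 = -216000 - √(98 - 8/7)/2 = -216000 - √(678/7)/2 = -216000 - √4746/7/2 = -216000 - √4746/14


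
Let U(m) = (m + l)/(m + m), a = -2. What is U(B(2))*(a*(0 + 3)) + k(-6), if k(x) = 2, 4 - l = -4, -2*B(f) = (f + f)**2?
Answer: 2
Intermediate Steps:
B(f) = -2*f**2 (B(f) = -(f + f)**2/2 = -4*f**2/2 = -2*f**2)
l = 8 (l = 4 - 1*(-4) = 4 + 4 = 8)
U(m) = (8 + m)/(2*m) (U(m) = (m + 8)/(m + m) = (8 + m)/((2*m)) = (8 + m)*(1/(2*m)) = (8 + m)/(2*m))
U(B(2))*(a*(0 + 3)) + k(-6) = ((8 - 2*2**2)/(2*((-2*2**2))))*(-2*(0 + 3)) + 2 = ((8 - 2*4)/(2*((-2*4))))*(-2*3) + 2 = ((1/2)*(8 - 8)/(-8))*(-6) + 2 = ((1/2)*(-1/8)*0)*(-6) + 2 = 0*(-6) + 2 = 0 + 2 = 2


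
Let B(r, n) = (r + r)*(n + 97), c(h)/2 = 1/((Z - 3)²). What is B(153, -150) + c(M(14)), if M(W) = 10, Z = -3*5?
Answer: -2627315/162 ≈ -16218.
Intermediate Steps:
Z = -15
c(h) = 1/162 (c(h) = 2/((-15 - 3)²) = 2/((-18)²) = 2/324 = 2*(1/324) = 1/162)
B(r, n) = 2*r*(97 + n) (B(r, n) = (2*r)*(97 + n) = 2*r*(97 + n))
B(153, -150) + c(M(14)) = 2*153*(97 - 150) + 1/162 = 2*153*(-53) + 1/162 = -16218 + 1/162 = -2627315/162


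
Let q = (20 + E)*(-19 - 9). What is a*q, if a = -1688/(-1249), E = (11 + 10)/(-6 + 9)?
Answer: -1276128/1249 ≈ -1021.7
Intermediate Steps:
E = 7 (E = 21/3 = 21*(⅓) = 7)
q = -756 (q = (20 + 7)*(-19 - 9) = 27*(-28) = -756)
a = 1688/1249 (a = -1688*(-1/1249) = 1688/1249 ≈ 1.3515)
a*q = (1688/1249)*(-756) = -1276128/1249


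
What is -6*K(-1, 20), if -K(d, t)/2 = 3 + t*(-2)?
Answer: -444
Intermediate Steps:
K(d, t) = -6 + 4*t (K(d, t) = -2*(3 + t*(-2)) = -2*(3 - 2*t) = -6 + 4*t)
-6*K(-1, 20) = -6*(-6 + 4*20) = -6*(-6 + 80) = -6*74 = -444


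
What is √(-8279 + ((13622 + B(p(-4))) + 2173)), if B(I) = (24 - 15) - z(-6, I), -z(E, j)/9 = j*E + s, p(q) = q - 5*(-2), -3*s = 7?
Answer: 2*√1795 ≈ 84.735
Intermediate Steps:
s = -7/3 (s = -⅓*7 = -7/3 ≈ -2.3333)
p(q) = 10 + q (p(q) = q + 10 = 10 + q)
z(E, j) = 21 - 9*E*j (z(E, j) = -9*(j*E - 7/3) = -9*(E*j - 7/3) = -9*(-7/3 + E*j) = 21 - 9*E*j)
B(I) = -12 - 54*I (B(I) = (24 - 15) - (21 - 9*(-6)*I) = 9 - (21 + 54*I) = 9 + (-21 - 54*I) = -12 - 54*I)
√(-8279 + ((13622 + B(p(-4))) + 2173)) = √(-8279 + ((13622 + (-12 - 54*(10 - 4))) + 2173)) = √(-8279 + ((13622 + (-12 - 54*6)) + 2173)) = √(-8279 + ((13622 + (-12 - 324)) + 2173)) = √(-8279 + ((13622 - 336) + 2173)) = √(-8279 + (13286 + 2173)) = √(-8279 + 15459) = √7180 = 2*√1795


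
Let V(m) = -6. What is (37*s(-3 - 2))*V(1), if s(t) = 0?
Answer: 0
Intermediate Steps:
(37*s(-3 - 2))*V(1) = (37*0)*(-6) = 0*(-6) = 0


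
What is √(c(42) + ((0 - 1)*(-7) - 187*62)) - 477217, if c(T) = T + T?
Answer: -477217 + I*√11503 ≈ -4.7722e+5 + 107.25*I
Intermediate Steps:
c(T) = 2*T
√(c(42) + ((0 - 1)*(-7) - 187*62)) - 477217 = √(2*42 + ((0 - 1)*(-7) - 187*62)) - 477217 = √(84 + (-1*(-7) - 11594)) - 477217 = √(84 + (7 - 11594)) - 477217 = √(84 - 11587) - 477217 = √(-11503) - 477217 = I*√11503 - 477217 = -477217 + I*√11503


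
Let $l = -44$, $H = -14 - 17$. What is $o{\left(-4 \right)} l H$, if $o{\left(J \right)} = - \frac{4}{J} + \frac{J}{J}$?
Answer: $2728$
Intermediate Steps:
$H = -31$ ($H = -14 - 17 = -31$)
$o{\left(J \right)} = 1 - \frac{4}{J}$ ($o{\left(J \right)} = - \frac{4}{J} + 1 = 1 - \frac{4}{J}$)
$o{\left(-4 \right)} l H = \frac{-4 - 4}{-4} \left(-44\right) \left(-31\right) = \left(- \frac{1}{4}\right) \left(-8\right) \left(-44\right) \left(-31\right) = 2 \left(-44\right) \left(-31\right) = \left(-88\right) \left(-31\right) = 2728$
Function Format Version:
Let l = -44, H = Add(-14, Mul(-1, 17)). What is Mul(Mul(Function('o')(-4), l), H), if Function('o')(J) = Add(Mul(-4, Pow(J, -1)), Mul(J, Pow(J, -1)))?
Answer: 2728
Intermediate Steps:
H = -31 (H = Add(-14, -17) = -31)
Function('o')(J) = Add(1, Mul(-4, Pow(J, -1))) (Function('o')(J) = Add(Mul(-4, Pow(J, -1)), 1) = Add(1, Mul(-4, Pow(J, -1))))
Mul(Mul(Function('o')(-4), l), H) = Mul(Mul(Mul(Pow(-4, -1), Add(-4, -4)), -44), -31) = Mul(Mul(Mul(Rational(-1, 4), -8), -44), -31) = Mul(Mul(2, -44), -31) = Mul(-88, -31) = 2728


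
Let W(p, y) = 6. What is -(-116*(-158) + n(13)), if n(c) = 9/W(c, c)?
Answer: -36659/2 ≈ -18330.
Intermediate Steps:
n(c) = 3/2 (n(c) = 9/6 = 9*(⅙) = 3/2)
-(-116*(-158) + n(13)) = -(-116*(-158) + 3/2) = -(18328 + 3/2) = -1*36659/2 = -36659/2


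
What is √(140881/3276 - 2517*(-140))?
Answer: √621674179/42 ≈ 593.65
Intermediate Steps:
√(140881/3276 - 2517*(-140)) = √(140881*(1/3276) + 352380) = √(10837/252 + 352380) = √(88810597/252) = √621674179/42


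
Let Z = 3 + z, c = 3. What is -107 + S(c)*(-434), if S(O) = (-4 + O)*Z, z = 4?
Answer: 2931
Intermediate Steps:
Z = 7 (Z = 3 + 4 = 7)
S(O) = -28 + 7*O (S(O) = (-4 + O)*7 = -28 + 7*O)
-107 + S(c)*(-434) = -107 + (-28 + 7*3)*(-434) = -107 + (-28 + 21)*(-434) = -107 - 7*(-434) = -107 + 3038 = 2931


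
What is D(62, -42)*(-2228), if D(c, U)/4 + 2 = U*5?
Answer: 1889344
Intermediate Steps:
D(c, U) = -8 + 20*U (D(c, U) = -8 + 4*(U*5) = -8 + 4*(5*U) = -8 + 20*U)
D(62, -42)*(-2228) = (-8 + 20*(-42))*(-2228) = (-8 - 840)*(-2228) = -848*(-2228) = 1889344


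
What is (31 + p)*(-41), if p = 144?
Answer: -7175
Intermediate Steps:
(31 + p)*(-41) = (31 + 144)*(-41) = 175*(-41) = -7175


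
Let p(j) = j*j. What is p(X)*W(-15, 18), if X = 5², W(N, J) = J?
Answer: 11250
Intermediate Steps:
X = 25
p(j) = j²
p(X)*W(-15, 18) = 25²*18 = 625*18 = 11250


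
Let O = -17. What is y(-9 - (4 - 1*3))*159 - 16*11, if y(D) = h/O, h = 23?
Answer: -6649/17 ≈ -391.12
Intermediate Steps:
y(D) = -23/17 (y(D) = 23/(-17) = 23*(-1/17) = -23/17)
y(-9 - (4 - 1*3))*159 - 16*11 = -23/17*159 - 16*11 = -3657/17 - 176 = -6649/17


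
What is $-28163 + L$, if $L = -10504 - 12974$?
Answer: $-51641$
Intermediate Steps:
$L = -23478$ ($L = -10504 - 12974 = -23478$)
$-28163 + L = -28163 - 23478 = -51641$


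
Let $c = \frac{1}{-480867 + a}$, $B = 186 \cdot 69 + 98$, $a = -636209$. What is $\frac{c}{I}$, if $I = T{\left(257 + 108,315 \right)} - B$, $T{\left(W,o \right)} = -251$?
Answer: $\frac{1}{14726412908} \approx 6.7905 \cdot 10^{-11}$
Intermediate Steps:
$B = 12932$ ($B = 12834 + 98 = 12932$)
$I = -13183$ ($I = -251 - 12932 = -13183$)
$c = - \frac{1}{1117076}$ ($c = \frac{1}{-480867 - 636209} = \frac{1}{-1117076} = - \frac{1}{1117076} \approx -8.9519 \cdot 10^{-7}$)
$\frac{c}{I} = - \frac{1}{1117076 \left(-13183\right)} = \left(- \frac{1}{1117076}\right) \left(- \frac{1}{13183}\right) = \frac{1}{14726412908}$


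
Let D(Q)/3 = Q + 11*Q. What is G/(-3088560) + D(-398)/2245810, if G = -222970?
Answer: 22824768401/346815946680 ≈ 0.065812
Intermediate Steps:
D(Q) = 36*Q (D(Q) = 3*(Q + 11*Q) = 3*(12*Q) = 36*Q)
G/(-3088560) + D(-398)/2245810 = -222970/(-3088560) + (36*(-398))/2245810 = -222970*(-1/3088560) - 14328*1/2245810 = 22297/308856 - 7164/1122905 = 22824768401/346815946680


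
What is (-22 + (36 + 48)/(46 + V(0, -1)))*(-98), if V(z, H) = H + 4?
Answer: 1988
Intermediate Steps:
V(z, H) = 4 + H
(-22 + (36 + 48)/(46 + V(0, -1)))*(-98) = (-22 + (36 + 48)/(46 + (4 - 1)))*(-98) = (-22 + 84/(46 + 3))*(-98) = (-22 + 84/49)*(-98) = (-22 + 84*(1/49))*(-98) = (-22 + 12/7)*(-98) = -142/7*(-98) = 1988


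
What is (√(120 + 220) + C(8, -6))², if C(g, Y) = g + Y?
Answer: 344 + 8*√85 ≈ 417.76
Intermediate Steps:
C(g, Y) = Y + g
(√(120 + 220) + C(8, -6))² = (√(120 + 220) + (-6 + 8))² = (√340 + 2)² = (2*√85 + 2)² = (2 + 2*√85)²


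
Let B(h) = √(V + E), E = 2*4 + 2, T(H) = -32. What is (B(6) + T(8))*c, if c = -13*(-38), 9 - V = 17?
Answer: -15808 + 494*√2 ≈ -15109.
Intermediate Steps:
V = -8 (V = 9 - 1*17 = 9 - 17 = -8)
c = 494
E = 10 (E = 8 + 2 = 10)
B(h) = √2 (B(h) = √(-8 + 10) = √2)
(B(6) + T(8))*c = (√2 - 32)*494 = (-32 + √2)*494 = -15808 + 494*√2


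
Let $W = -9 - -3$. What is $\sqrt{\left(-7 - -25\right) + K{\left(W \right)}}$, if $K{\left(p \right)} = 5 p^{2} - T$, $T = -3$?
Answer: $\sqrt{201} \approx 14.177$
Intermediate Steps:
$W = -6$ ($W = -9 + 3 = -6$)
$K{\left(p \right)} = 3 + 5 p^{2}$ ($K{\left(p \right)} = 5 p^{2} - -3 = 5 p^{2} + 3 = 3 + 5 p^{2}$)
$\sqrt{\left(-7 - -25\right) + K{\left(W \right)}} = \sqrt{\left(-7 - -25\right) + \left(3 + 5 \left(-6\right)^{2}\right)} = \sqrt{\left(-7 + 25\right) + \left(3 + 5 \cdot 36\right)} = \sqrt{18 + \left(3 + 180\right)} = \sqrt{18 + 183} = \sqrt{201}$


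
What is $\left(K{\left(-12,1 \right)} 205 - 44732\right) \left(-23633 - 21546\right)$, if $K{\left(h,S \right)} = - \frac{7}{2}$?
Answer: $\frac{4106725921}{2} \approx 2.0534 \cdot 10^{9}$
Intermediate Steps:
$K{\left(h,S \right)} = - \frac{7}{2}$ ($K{\left(h,S \right)} = \left(-7\right) \frac{1}{2} = - \frac{7}{2}$)
$\left(K{\left(-12,1 \right)} 205 - 44732\right) \left(-23633 - 21546\right) = \left(\left(- \frac{7}{2}\right) 205 - 44732\right) \left(-23633 - 21546\right) = \left(- \frac{1435}{2} - 44732\right) \left(-45179\right) = \left(- \frac{90899}{2}\right) \left(-45179\right) = \frac{4106725921}{2}$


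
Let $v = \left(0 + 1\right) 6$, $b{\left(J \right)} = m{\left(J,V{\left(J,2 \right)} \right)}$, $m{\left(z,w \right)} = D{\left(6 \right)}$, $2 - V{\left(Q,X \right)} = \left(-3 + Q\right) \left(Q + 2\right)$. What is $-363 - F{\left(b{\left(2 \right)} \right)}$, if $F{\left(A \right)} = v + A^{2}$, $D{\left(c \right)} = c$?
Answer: $-405$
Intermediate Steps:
$V{\left(Q,X \right)} = 2 - \left(-3 + Q\right) \left(2 + Q\right)$ ($V{\left(Q,X \right)} = 2 - \left(-3 + Q\right) \left(Q + 2\right) = 2 - \left(-3 + Q\right) \left(2 + Q\right)$)
$m{\left(z,w \right)} = 6$
$b{\left(J \right)} = 6$
$v = 6$ ($v = 1 \cdot 6 = 6$)
$F{\left(A \right)} = 6 + A^{2}$
$-363 - F{\left(b{\left(2 \right)} \right)} = -363 - \left(6 + 6^{2}\right) = -363 - \left(6 + 36\right) = -363 - 42 = -405$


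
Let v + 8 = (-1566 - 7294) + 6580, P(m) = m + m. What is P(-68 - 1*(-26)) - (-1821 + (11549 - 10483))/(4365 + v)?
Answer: -173713/2077 ≈ -83.636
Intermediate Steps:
P(m) = 2*m
v = -2288 (v = -8 + ((-1566 - 7294) + 6580) = -8 + (-8860 + 6580) = -8 - 2280 = -2288)
P(-68 - 1*(-26)) - (-1821 + (11549 - 10483))/(4365 + v) = 2*(-68 - 1*(-26)) - (-1821 + (11549 - 10483))/(4365 - 2288) = 2*(-68 + 26) - (-1821 + 1066)/2077 = 2*(-42) - (-755)/2077 = -84 - 1*(-755/2077) = -84 + 755/2077 = -173713/2077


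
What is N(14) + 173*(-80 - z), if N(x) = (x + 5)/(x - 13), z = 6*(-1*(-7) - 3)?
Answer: -17973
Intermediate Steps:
z = 24 (z = 6*(7 - 3) = 6*4 = 24)
N(x) = (5 + x)/(-13 + x)
N(14) + 173*(-80 - z) = (5 + 14)/(-13 + 14) + 173*(-80 - 1*24) = 19/1 + 173*(-80 - 24) = 1*19 + 173*(-104) = 19 - 17992 = -17973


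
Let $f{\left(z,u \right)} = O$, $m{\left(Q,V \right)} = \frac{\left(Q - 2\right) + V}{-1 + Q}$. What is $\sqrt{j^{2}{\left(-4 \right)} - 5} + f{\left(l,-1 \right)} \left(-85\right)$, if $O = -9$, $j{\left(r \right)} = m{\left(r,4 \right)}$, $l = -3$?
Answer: $765 + \frac{11 i}{5} \approx 765.0 + 2.2 i$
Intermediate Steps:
$m{\left(Q,V \right)} = \frac{-2 + Q + V}{-1 + Q}$ ($m{\left(Q,V \right)} = \frac{\left(-2 + Q\right) + V}{-1 + Q} = \frac{-2 + Q + V}{-1 + Q}$)
$j{\left(r \right)} = \frac{2 + r}{-1 + r}$ ($j{\left(r \right)} = \frac{-2 + r + 4}{-1 + r} = \frac{2 + r}{-1 + r}$)
$f{\left(z,u \right)} = -9$
$\sqrt{j^{2}{\left(-4 \right)} - 5} + f{\left(l,-1 \right)} \left(-85\right) = \sqrt{\left(\frac{2 - 4}{-1 - 4}\right)^{2} - 5} - -765 = \sqrt{\left(\frac{1}{-5} \left(-2\right)\right)^{2} - 5} + 765 = \sqrt{\left(\left(- \frac{1}{5}\right) \left(-2\right)\right)^{2} - 5} + 765 = \sqrt{\left(\frac{2}{5}\right)^{2} - 5} + 765 = \sqrt{\frac{4}{25} - 5} + 765 = \sqrt{- \frac{121}{25}} + 765 = \frac{11 i}{5} + 765 = 765 + \frac{11 i}{5}$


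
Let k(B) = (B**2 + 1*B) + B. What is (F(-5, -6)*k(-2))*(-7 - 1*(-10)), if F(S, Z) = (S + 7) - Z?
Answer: 0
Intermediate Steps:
k(B) = B**2 + 2*B (k(B) = (B**2 + B) + B = (B + B**2) + B = B**2 + 2*B)
F(S, Z) = 7 + S - Z (F(S, Z) = (7 + S) - Z = 7 + S - Z)
(F(-5, -6)*k(-2))*(-7 - 1*(-10)) = ((7 - 5 - 1*(-6))*(-2*(2 - 2)))*(-7 - 1*(-10)) = ((7 - 5 + 6)*(-2*0))*(-7 + 10) = (8*0)*3 = 0*3 = 0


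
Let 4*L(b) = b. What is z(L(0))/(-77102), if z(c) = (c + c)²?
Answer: 0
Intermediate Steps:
L(b) = b/4
z(c) = 4*c² (z(c) = (2*c)² = 4*c²)
z(L(0))/(-77102) = (4*((¼)*0)²)/(-77102) = (4*0²)*(-1/77102) = (4*0)*(-1/77102) = 0*(-1/77102) = 0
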